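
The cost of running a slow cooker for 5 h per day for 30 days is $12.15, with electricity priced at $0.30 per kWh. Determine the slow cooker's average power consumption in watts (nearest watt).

Energy = $12.15 ÷ $0.30/kWh = 40.5 kWh
Runtime = 5 h/day × 30 days = 150 h
Power = 40.5 kWh ÷ 150 h = 0.27 kW = 270 W

270 W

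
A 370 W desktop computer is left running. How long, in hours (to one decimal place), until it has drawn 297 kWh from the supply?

Hours = 297 kWh ÷ 0.37 kW = 802.7 h

802.7 h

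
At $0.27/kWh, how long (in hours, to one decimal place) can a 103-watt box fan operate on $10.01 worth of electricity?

Energy available = $10.01 ÷ $0.27/kWh = 37.0741 kWh
Hours = 37.0741 kWh ÷ 0.103 kW = 359.9 h

359.9 h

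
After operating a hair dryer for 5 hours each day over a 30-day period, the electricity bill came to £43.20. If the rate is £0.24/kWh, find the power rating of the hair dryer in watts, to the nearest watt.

1200 W

Energy = £43.20 ÷ £0.24/kWh = 180 kWh
Runtime = 5 h/day × 30 days = 150 h
Power = 180 kWh ÷ 150 h = 1.2 kW = 1200 W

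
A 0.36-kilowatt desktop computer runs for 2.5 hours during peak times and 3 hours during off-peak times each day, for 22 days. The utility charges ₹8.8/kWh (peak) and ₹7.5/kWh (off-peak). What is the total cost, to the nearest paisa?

Peak energy = 0.36 kW × 2.5 h × 22 = 19.8 kWh
Off-peak energy = 0.36 kW × 3 h × 22 = 23.76 kWh
Cost = 19.8 × ₹8.8 + 23.76 × ₹7.5 = ₹174.24 + ₹178.2 = ₹352.44

₹352.44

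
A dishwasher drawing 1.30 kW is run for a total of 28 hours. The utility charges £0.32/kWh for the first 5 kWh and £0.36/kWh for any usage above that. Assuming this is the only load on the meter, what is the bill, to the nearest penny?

£12.90

Energy = 1.3 kW × 28 h = 36.4 kWh
Tier 1 (0–5 kWh): 5 × £0.32 = £1.6
Above 5 kWh: 31.4 × £0.36 = £11.304
Bill = £12.90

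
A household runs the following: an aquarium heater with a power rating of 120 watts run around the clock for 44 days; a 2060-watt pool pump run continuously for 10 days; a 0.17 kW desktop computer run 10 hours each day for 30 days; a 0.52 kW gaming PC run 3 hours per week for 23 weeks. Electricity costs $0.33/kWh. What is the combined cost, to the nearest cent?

$233.64

aquarium heater: Runtime = 24 h × 44 = 1056 h
aquarium heater: 0.12 kW × 1056 h = 126.72 kWh
pool pump: Runtime = 24 h × 10 = 240 h
pool pump: 2.06 kW × 240 h = 494.4 kWh
desktop computer: Runtime = 10 h/day × 30 days = 300 h
desktop computer: 0.17 kW × 300 h = 51 kWh
gaming PC: Runtime = 3 h/week × 23 weeks = 69 h
gaming PC: 0.52 kW × 69 h = 35.88 kWh
Total energy = 708 kWh
Cost = 708 × $0.33 = $233.64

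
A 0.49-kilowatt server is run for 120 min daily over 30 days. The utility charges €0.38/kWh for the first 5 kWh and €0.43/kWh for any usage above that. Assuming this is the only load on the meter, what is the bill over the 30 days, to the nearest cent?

Runtime = 120 min × 30 = 3600 min = 60 h
Energy = 0.49 kW × 60 h = 29.4 kWh
Tier 1 (0–5 kWh): 5 × €0.38 = €1.9
Above 5 kWh: 24.4 × €0.43 = €10.492
Bill = €12.39

€12.39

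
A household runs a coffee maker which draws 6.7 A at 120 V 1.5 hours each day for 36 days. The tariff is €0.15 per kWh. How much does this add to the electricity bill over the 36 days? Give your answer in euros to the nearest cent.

Power = 6.7 A × 120 V = 804 W = 0.804 kW
Runtime = 1.5 h/day × 36 days = 54 h
Energy = 0.804 kW × 54 h = 43.416 kWh
Cost = 43.416 kWh × €0.15/kWh = €6.51

€6.51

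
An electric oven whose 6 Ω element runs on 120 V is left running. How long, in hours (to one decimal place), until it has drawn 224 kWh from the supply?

93.3 h

Power = V²/R = 120²/6 = 2400 W = 2.4 kW
Hours = 224 kWh ÷ 2.4 kW = 93.3 h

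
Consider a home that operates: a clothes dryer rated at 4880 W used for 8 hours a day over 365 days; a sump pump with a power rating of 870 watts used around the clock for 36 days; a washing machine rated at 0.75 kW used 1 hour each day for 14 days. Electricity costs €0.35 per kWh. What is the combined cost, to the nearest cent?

clothes dryer: Runtime = 8 h/day × 365 days = 2920 h
clothes dryer: 4.88 kW × 2920 h = 14249.6 kWh
sump pump: Runtime = 24 h × 36 = 864 h
sump pump: 0.87 kW × 864 h = 751.68 kWh
washing machine: Runtime = 1 h/day × 14 days = 14 h
washing machine: 0.75 kW × 14 h = 10.5 kWh
Total energy = 15011.78 kWh
Cost = 15011.78 × €0.35 = €5254.12

€5254.12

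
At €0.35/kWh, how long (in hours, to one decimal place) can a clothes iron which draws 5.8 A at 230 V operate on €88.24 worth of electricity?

189.0 h

Power = 5.8 A × 230 V = 1334 W = 1.334 kW
Energy available = €88.24 ÷ €0.35/kWh = 252.1143 kWh
Hours = 252.1143 kWh ÷ 1.334 kW = 189.0 h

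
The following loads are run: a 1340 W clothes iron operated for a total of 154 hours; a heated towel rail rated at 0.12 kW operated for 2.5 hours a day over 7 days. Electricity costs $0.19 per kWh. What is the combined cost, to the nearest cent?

$39.61

clothes iron: 1.34 kW × 154 h = 206.36 kWh
heated towel rail: Runtime = 2.5 h/day × 7 days = 17.5 h
heated towel rail: 0.12 kW × 17.5 h = 2.1 kWh
Total energy = 208.46 kWh
Cost = 208.46 × $0.19 = $39.61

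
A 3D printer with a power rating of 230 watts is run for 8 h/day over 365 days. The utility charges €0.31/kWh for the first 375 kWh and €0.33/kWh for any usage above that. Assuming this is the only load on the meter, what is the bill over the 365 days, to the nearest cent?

Runtime = 8 h/day × 365 days = 2920 h
Energy = 0.23 kW × 2920 h = 671.6 kWh
Tier 1 (0–375 kWh): 375 × €0.31 = €116.25
Above 375 kWh: 296.6 × €0.33 = €97.878
Bill = €214.13

€214.13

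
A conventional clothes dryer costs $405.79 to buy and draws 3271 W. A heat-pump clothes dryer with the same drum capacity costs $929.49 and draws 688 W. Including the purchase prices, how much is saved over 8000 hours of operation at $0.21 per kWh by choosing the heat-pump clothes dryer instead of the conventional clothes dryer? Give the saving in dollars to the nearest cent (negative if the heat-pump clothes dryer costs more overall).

$3815.74

conventional clothes dryer: $405.79 + (3271/1000) kW × 8000 h × $0.21 = $405.79 + $5495.28 = $5901.07
heat-pump clothes dryer: $929.49 + (688/1000) kW × 8000 h × $0.21 = $929.49 + $1155.84 = $2085.33
Saving = $5901.07 − $2085.33 = $3815.74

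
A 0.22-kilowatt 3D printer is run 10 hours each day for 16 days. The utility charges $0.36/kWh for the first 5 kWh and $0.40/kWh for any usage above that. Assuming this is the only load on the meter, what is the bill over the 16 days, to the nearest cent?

Runtime = 10 h/day × 16 days = 160 h
Energy = 0.22 kW × 160 h = 35.2 kWh
Tier 1 (0–5 kWh): 5 × $0.36 = $1.8
Above 5 kWh: 30.2 × $0.40 = $12.08
Bill = $13.88

$13.88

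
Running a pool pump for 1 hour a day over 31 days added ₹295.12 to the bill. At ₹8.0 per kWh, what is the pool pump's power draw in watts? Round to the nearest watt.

1190 W

Energy = ₹295.12 ÷ ₹8.0/kWh = 36.89 kWh
Runtime = 1 h/day × 31 days = 31 h
Power = 36.89 kWh ÷ 31 h = 1.19 kW = 1190 W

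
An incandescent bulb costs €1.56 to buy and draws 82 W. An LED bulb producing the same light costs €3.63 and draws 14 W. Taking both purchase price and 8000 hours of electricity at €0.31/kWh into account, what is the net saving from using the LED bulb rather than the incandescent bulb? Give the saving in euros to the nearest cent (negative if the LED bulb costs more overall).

€166.57

incandescent bulb: €1.56 + (82/1000) kW × 8000 h × €0.31 = €1.56 + €203.36 = €204.92
LED bulb: €3.63 + (14/1000) kW × 8000 h × €0.31 = €3.63 + €34.72 = €38.35
Saving = €204.92 − €38.35 = €166.57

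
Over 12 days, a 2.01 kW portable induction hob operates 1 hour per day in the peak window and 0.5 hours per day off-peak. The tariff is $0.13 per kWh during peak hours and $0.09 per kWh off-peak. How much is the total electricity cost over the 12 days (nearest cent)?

$4.22

Peak energy = 2.01 kW × 1 h × 12 = 24.12 kWh
Off-peak energy = 2.01 kW × 0.5 h × 12 = 12.06 kWh
Cost = 24.12 × $0.13 + 12.06 × $0.09 = $3.1356 + $1.0854 = $4.22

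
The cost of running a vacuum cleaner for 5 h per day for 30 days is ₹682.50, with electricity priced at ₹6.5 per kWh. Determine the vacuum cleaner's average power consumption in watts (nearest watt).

700 W

Energy = ₹682.50 ÷ ₹6.5/kWh = 105 kWh
Runtime = 5 h/day × 30 days = 150 h
Power = 105 kWh ÷ 150 h = 0.7 kW = 700 W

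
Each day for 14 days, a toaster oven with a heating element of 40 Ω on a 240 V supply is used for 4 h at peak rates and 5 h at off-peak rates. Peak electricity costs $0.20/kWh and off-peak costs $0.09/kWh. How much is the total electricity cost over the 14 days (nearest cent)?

$25.20

Power = V²/R = 240²/40 = 1440 W = 1.44 kW
Peak energy = 1.44 kW × 4 h × 14 = 80.64 kWh
Off-peak energy = 1.44 kW × 5 h × 14 = 100.8 kWh
Cost = 80.64 × $0.20 + 100.8 × $0.09 = $16.128 + $9.072 = $25.20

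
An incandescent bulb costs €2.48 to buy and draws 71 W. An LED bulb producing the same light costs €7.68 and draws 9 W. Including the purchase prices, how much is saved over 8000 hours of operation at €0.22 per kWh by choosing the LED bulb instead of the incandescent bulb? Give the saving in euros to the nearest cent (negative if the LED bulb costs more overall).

€103.92

incandescent bulb: €2.48 + (71/1000) kW × 8000 h × €0.22 = €2.48 + €124.96 = €127.44
LED bulb: €7.68 + (9/1000) kW × 8000 h × €0.22 = €7.68 + €15.84 = €23.52
Saving = €127.44 − €23.52 = €103.92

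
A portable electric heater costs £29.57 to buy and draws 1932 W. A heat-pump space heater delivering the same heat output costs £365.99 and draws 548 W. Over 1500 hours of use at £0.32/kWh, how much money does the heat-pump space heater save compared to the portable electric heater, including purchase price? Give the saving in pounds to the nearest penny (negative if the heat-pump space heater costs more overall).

£327.90

portable electric heater: £29.57 + (1932/1000) kW × 1500 h × £0.32 = £29.57 + £927.36 = £956.93
heat-pump space heater: £365.99 + (548/1000) kW × 1500 h × £0.32 = £365.99 + £263.04 = £629.03
Saving = £956.93 − £629.03 = £327.9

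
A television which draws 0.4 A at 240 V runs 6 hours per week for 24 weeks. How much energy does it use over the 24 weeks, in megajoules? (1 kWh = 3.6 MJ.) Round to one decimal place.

49.8 MJ

Power = 0.4 A × 240 V = 96 W = 0.096 kW
Runtime = 6 h/week × 24 weeks = 144 h
Energy = 0.096 kW × 144 h = 13.824 kWh
= 13.824 × 3.6 MJ = 49.8 MJ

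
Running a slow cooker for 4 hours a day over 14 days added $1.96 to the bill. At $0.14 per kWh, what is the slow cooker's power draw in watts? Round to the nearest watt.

250 W

Energy = $1.96 ÷ $0.14/kWh = 14 kWh
Runtime = 4 h/day × 14 days = 56 h
Power = 14 kWh ÷ 56 h = 0.25 kW = 250 W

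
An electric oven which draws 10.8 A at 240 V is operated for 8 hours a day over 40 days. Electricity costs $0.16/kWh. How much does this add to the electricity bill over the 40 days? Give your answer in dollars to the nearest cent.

$132.71

Power = 10.8 A × 240 V = 2592 W = 2.592 kW
Runtime = 8 h/day × 40 days = 320 h
Energy = 2.592 kW × 320 h = 829.44 kWh
Cost = 829.44 kWh × $0.16/kWh = $132.71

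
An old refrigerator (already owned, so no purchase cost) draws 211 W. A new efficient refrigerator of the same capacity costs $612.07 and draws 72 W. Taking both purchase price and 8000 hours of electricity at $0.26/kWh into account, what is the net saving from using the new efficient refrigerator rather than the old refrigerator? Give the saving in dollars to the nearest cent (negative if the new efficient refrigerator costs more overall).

-$322.95

old refrigerator: $0.00 + (211/1000) kW × 8000 h × $0.26 = $0.00 + $438.88 = $438.88
new efficient refrigerator: $612.07 + (72/1000) kW × 8000 h × $0.26 = $612.07 + $149.76 = $761.83
Saving = $438.88 − $761.83 = −$322.95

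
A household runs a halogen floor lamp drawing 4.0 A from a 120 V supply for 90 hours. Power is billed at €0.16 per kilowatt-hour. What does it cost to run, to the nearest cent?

€6.91

Power = 4.0 A × 120 V = 480 W = 0.48 kW
Energy = 0.48 kW × 90 h = 43.2 kWh
Cost = 43.2 kWh × €0.16/kWh = €6.91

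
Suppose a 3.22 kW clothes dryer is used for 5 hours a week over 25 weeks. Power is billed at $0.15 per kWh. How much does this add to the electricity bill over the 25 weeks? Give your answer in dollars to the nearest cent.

Runtime = 5 h/week × 25 weeks = 125 h
Energy = 3.22 kW × 125 h = 402.5 kWh
Cost = 402.5 kWh × $0.15/kWh = $60.38

$60.38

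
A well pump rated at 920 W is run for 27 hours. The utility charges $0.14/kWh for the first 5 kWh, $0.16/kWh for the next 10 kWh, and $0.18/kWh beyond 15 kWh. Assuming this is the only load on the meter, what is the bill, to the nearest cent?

$4.07

Energy = 0.92 kW × 27 h = 24.84 kWh
Tier 1 (0–5 kWh): 5 × $0.14 = $0.7
Tier 2 (5–15 kWh): 10 × $0.16 = $1.6
Above 15 kWh: 9.84 × $0.18 = $1.7712
Bill = $4.07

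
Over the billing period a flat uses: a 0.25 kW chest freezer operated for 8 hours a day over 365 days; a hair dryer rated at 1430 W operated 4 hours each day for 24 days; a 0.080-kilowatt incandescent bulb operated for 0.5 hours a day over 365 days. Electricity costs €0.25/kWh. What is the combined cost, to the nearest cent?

€220.47

chest freezer: Runtime = 8 h/day × 365 days = 2920 h
chest freezer: 0.25 kW × 2920 h = 730 kWh
hair dryer: Runtime = 4 h/day × 24 days = 96 h
hair dryer: 1.43 kW × 96 h = 137.28 kWh
incandescent bulb: Runtime = 0.5 h/day × 365 days = 182.5 h
incandescent bulb: 0.08 kW × 182.5 h = 14.6 kWh
Total energy = 881.88 kWh
Cost = 881.88 × €0.25 = €220.47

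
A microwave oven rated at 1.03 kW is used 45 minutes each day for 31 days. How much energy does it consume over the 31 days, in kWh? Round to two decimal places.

23.95 kWh

Runtime = 45 min × 31 = 1395 min = 23.25 h
Energy = 1.03 kW × 23.25 h = 23.9475 kWh ≈ 23.95 kWh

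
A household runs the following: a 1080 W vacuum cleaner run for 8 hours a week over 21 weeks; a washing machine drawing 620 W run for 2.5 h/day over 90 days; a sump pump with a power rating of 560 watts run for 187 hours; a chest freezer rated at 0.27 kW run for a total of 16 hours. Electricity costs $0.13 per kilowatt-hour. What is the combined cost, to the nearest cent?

vacuum cleaner: Runtime = 8 h/week × 21 weeks = 168 h
vacuum cleaner: 1.08 kW × 168 h = 181.44 kWh
washing machine: Runtime = 2.5 h/day × 90 days = 225 h
washing machine: 0.62 kW × 225 h = 139.5 kWh
sump pump: 0.56 kW × 187 h = 104.72 kWh
chest freezer: 0.27 kW × 16 h = 4.32 kWh
Total energy = 429.98 kWh
Cost = 429.98 × $0.13 = $55.90

$55.90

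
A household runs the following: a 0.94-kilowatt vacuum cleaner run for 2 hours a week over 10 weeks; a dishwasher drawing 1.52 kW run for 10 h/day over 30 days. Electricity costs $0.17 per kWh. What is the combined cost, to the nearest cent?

$80.72

vacuum cleaner: Runtime = 2 h/week × 10 weeks = 20 h
vacuum cleaner: 0.94 kW × 20 h = 18.8 kWh
dishwasher: Runtime = 10 h/day × 30 days = 300 h
dishwasher: 1.52 kW × 300 h = 456 kWh
Total energy = 474.8 kWh
Cost = 474.8 × $0.17 = $80.72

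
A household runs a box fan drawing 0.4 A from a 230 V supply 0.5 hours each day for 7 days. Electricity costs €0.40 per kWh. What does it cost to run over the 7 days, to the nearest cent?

€0.13

Power = 0.4 A × 230 V = 92 W = 0.092 kW
Runtime = 0.5 h/day × 7 days = 3.5 h
Energy = 0.092 kW × 3.5 h = 0.322 kWh
Cost = 0.322 kWh × €0.40/kWh = €0.13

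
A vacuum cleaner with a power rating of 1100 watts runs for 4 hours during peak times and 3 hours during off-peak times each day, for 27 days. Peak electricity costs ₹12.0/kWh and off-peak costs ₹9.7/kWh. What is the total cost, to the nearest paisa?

₹2289.87

Peak energy = 1.1 kW × 4 h × 27 = 118.8 kWh
Off-peak energy = 1.1 kW × 3 h × 27 = 89.1 kWh
Cost = 118.8 × ₹12.0 + 89.1 × ₹9.7 = ₹1425.6 + ₹864.27 = ₹2289.87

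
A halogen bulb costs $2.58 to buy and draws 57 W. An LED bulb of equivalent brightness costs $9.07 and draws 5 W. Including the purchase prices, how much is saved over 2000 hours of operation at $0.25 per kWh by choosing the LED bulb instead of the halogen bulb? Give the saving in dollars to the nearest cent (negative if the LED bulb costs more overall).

$19.51

halogen bulb: $2.58 + (57/1000) kW × 2000 h × $0.25 = $2.58 + $28.5 = $31.08
LED bulb: $9.07 + (5/1000) kW × 2000 h × $0.25 = $9.07 + $2.5 = $11.57
Saving = $31.08 − $11.57 = $19.51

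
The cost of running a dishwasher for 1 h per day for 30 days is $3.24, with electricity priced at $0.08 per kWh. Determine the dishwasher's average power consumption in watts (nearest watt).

1350 W

Energy = $3.24 ÷ $0.08/kWh = 40.5 kWh
Runtime = 1 h/day × 30 days = 30 h
Power = 40.5 kWh ÷ 30 h = 1.35 kW = 1350 W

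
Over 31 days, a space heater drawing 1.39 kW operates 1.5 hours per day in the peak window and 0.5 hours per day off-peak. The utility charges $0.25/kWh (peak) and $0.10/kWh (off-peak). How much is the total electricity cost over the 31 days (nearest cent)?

Peak energy = 1.39 kW × 1.5 h × 31 = 64.635 kWh
Off-peak energy = 1.39 kW × 0.5 h × 31 = 21.545 kWh
Cost = 64.635 × $0.25 + 21.545 × $0.10 = $16.15875 + $2.1545 = $18.31

$18.31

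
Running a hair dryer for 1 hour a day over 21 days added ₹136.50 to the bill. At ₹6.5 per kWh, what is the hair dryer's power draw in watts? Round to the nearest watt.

Energy = ₹136.50 ÷ ₹6.5/kWh = 21 kWh
Runtime = 1 h/day × 21 days = 21 h
Power = 21 kWh ÷ 21 h = 1 kW = 1000 W

1000 W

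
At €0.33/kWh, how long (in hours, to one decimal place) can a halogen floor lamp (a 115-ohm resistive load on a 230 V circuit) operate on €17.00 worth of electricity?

Power = V²/R = 230²/115 = 460 W = 0.46 kW
Energy available = €17.00 ÷ €0.33/kWh = 51.5152 kWh
Hours = 51.5152 kWh ÷ 0.46 kW = 112.0 h

112.0 h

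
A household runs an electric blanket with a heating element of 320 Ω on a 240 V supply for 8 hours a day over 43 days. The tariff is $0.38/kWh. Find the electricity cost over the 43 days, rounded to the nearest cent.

Power = V²/R = 240²/320 = 180 W = 0.18 kW
Runtime = 8 h/day × 43 days = 344 h
Energy = 0.18 kW × 344 h = 61.92 kWh
Cost = 61.92 kWh × $0.38/kWh = $23.53

$23.53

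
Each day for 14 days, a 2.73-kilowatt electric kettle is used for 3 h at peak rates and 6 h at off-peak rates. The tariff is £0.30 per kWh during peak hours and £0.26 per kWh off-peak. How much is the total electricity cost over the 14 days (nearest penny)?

Peak energy = 2.73 kW × 3 h × 14 = 114.66 kWh
Off-peak energy = 2.73 kW × 6 h × 14 = 229.32 kWh
Cost = 114.66 × £0.30 + 229.32 × £0.26 = £34.398 + £59.6232 = £94.02

£94.02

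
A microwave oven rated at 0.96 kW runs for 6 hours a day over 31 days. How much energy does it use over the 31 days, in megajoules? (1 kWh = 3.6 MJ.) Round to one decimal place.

Runtime = 6 h/day × 31 days = 186 h
Energy = 0.96 kW × 186 h = 178.56 kWh
= 178.56 × 3.6 MJ = 642.8 MJ

642.8 MJ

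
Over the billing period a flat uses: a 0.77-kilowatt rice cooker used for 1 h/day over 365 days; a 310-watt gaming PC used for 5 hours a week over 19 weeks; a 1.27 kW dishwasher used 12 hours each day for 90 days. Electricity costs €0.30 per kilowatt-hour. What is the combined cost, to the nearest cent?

rice cooker: Runtime = 1 h/day × 365 days = 365 h
rice cooker: 0.77 kW × 365 h = 281.05 kWh
gaming PC: Runtime = 5 h/week × 19 weeks = 95 h
gaming PC: 0.31 kW × 95 h = 29.45 kWh
dishwasher: Runtime = 12 h/day × 90 days = 1080 h
dishwasher: 1.27 kW × 1080 h = 1371.6 kWh
Total energy = 1682.1 kWh
Cost = 1682.1 × €0.30 = €504.63

€504.63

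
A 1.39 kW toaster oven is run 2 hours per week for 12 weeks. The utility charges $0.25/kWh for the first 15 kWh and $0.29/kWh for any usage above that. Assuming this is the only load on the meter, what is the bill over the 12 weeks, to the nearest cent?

$9.07

Runtime = 2 h/week × 12 weeks = 24 h
Energy = 1.39 kW × 24 h = 33.36 kWh
Tier 1 (0–15 kWh): 15 × $0.25 = $3.75
Above 15 kWh: 18.36 × $0.29 = $5.3244
Bill = $9.07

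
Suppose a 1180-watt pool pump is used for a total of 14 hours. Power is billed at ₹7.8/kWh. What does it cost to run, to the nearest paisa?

Energy = 1.18 kW × 14 h = 16.52 kWh
Cost = 16.52 kWh × ₹7.8/kWh = ₹128.86

₹128.86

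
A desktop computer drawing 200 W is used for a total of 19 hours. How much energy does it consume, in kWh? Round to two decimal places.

Energy = 0.2 kW × 19 h = 3.8 kWh

3.80 kWh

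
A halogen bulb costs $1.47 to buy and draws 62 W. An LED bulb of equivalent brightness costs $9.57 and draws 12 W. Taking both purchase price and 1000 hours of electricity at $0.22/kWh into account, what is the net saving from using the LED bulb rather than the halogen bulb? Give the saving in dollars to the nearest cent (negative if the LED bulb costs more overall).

halogen bulb: $1.47 + (62/1000) kW × 1000 h × $0.22 = $1.47 + $13.64 = $15.11
LED bulb: $9.57 + (12/1000) kW × 1000 h × $0.22 = $9.57 + $2.64 = $12.21
Saving = $15.11 − $12.21 = $2.9

$2.90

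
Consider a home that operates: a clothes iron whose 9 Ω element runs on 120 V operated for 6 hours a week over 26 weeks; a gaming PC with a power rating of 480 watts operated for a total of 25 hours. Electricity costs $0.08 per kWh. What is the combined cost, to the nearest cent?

$20.93

clothes iron: Power = V²/R = 120²/9 = 1600 W = 1.6 kW
clothes iron: Runtime = 6 h/week × 26 weeks = 156 h
clothes iron: 1.6 kW × 156 h = 249.6 kWh
gaming PC: 0.48 kW × 25 h = 12 kWh
Total energy = 261.6 kWh
Cost = 261.6 × $0.08 = $20.93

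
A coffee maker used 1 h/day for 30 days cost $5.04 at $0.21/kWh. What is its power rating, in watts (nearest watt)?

800 W

Energy = $5.04 ÷ $0.21/kWh = 24 kWh
Runtime = 1 h/day × 30 days = 30 h
Power = 24 kWh ÷ 30 h = 0.8 kW = 800 W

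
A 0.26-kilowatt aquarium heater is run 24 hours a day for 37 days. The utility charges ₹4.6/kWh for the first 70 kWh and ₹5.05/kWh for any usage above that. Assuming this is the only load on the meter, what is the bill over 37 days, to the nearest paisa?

Runtime = 24 h × 37 = 888 h
Energy = 0.26 kW × 888 h = 230.88 kWh
Tier 1 (0–70 kWh): 70 × ₹4.6 = ₹322
Above 70 kWh: 160.88 × ₹5.05 = ₹812.444
Bill = ₹1134.44

₹1134.44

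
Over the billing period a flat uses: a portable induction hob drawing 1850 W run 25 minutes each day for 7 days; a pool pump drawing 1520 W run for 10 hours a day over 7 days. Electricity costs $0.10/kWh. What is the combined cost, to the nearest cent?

$11.18

portable induction hob: Runtime = 25 min × 7 = 175 min = 2.916666… h
portable induction hob: 1.85 kW × 2.916666… h = 5.395833… kWh
pool pump: Runtime = 10 h/day × 7 days = 70 h
pool pump: 1.52 kW × 70 h = 106.4 kWh
Total energy = 111.795833… kWh
Cost = 111.795833… × $0.10 = $11.18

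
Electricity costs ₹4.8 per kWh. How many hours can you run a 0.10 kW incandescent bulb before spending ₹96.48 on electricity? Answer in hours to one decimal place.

201.0 h

Energy available = ₹96.48 ÷ ₹4.8/kWh = 20.1 kWh
Hours = 20.1 kWh ÷ 0.1 kW = 201.0 h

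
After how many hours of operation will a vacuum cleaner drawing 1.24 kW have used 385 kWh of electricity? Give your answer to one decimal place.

310.5 h

Hours = 385 kWh ÷ 1.24 kW = 310.5 h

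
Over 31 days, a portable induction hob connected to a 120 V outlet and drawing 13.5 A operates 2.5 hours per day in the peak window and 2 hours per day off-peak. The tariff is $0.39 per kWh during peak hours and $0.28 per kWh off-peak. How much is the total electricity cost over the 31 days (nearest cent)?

$77.09

Power = 13.5 A × 120 V = 1620 W = 1.62 kW
Peak energy = 1.62 kW × 2.5 h × 31 = 125.55 kWh
Off-peak energy = 1.62 kW × 2 h × 31 = 100.44 kWh
Cost = 125.55 × $0.39 + 100.44 × $0.28 = $48.9645 + $28.1232 = $77.09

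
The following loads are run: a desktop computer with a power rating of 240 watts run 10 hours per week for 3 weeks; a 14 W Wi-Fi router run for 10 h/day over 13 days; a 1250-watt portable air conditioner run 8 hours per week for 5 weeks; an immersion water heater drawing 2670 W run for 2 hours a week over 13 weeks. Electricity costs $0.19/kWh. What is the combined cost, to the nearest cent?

$24.40

desktop computer: Runtime = 10 h/week × 3 weeks = 30 h
desktop computer: 0.24 kW × 30 h = 7.2 kWh
Wi-Fi router: Runtime = 10 h/day × 13 days = 130 h
Wi-Fi router: 0.014 kW × 130 h = 1.82 kWh
portable air conditioner: Runtime = 8 h/week × 5 weeks = 40 h
portable air conditioner: 1.25 kW × 40 h = 50 kWh
immersion water heater: Runtime = 2 h/week × 13 weeks = 26 h
immersion water heater: 2.67 kW × 26 h = 69.42 kWh
Total energy = 128.44 kWh
Cost = 128.44 × $0.19 = $24.40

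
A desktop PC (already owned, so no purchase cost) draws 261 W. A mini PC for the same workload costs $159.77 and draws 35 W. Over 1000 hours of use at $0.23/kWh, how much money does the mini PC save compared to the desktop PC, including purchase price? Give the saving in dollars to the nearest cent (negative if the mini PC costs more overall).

desktop PC: $0.00 + (261/1000) kW × 1000 h × $0.23 = $0.00 + $60.03 = $60.03
mini PC: $159.77 + (35/1000) kW × 1000 h × $0.23 = $159.77 + $8.05 = $167.82
Saving = $60.03 − $167.82 = −$107.79

-$107.79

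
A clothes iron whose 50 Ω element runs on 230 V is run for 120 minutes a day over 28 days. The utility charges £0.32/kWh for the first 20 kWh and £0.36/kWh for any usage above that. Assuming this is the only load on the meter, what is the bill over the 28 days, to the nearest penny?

£20.53

Power = V²/R = 230²/50 = 1058 W = 1.058 kW
Runtime = 120 min × 28 = 3360 min = 56 h
Energy = 1.058 kW × 56 h = 59.248 kWh
Tier 1 (0–20 kWh): 20 × £0.32 = £6.4
Above 20 kWh: 39.248 × £0.36 = £14.12928
Bill = £20.53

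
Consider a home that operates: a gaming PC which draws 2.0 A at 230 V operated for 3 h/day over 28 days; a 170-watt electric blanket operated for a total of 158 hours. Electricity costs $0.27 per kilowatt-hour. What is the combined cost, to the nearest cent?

$17.69

gaming PC: Power = 2.0 A × 230 V = 460 W = 0.46 kW
gaming PC: Runtime = 3 h/day × 28 days = 84 h
gaming PC: 0.46 kW × 84 h = 38.64 kWh
electric blanket: 0.17 kW × 158 h = 26.86 kWh
Total energy = 65.5 kWh
Cost = 65.5 × $0.27 = $17.69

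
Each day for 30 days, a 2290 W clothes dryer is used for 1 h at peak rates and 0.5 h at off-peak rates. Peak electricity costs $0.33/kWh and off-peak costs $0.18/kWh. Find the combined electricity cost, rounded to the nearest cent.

$28.85

Peak energy = 2.29 kW × 1 h × 30 = 68.7 kWh
Off-peak energy = 2.29 kW × 0.5 h × 30 = 34.35 kWh
Cost = 68.7 × $0.33 + 34.35 × $0.18 = $22.671 + $6.183 = $28.85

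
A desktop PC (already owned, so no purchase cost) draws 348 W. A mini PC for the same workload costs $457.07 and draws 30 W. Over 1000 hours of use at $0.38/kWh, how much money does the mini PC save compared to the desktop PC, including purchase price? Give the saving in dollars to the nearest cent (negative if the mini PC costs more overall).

desktop PC: $0.00 + (348/1000) kW × 1000 h × $0.38 = $0.00 + $132.24 = $132.24
mini PC: $457.07 + (30/1000) kW × 1000 h × $0.38 = $457.07 + $11.4 = $468.47
Saving = $132.24 − $468.47 = −$336.23

-$336.23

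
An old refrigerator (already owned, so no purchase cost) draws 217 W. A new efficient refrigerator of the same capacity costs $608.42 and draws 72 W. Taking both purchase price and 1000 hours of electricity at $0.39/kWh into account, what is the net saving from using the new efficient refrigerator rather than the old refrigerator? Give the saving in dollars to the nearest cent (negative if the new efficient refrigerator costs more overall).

old refrigerator: $0.00 + (217/1000) kW × 1000 h × $0.39 = $0.00 + $84.63 = $84.63
new efficient refrigerator: $608.42 + (72/1000) kW × 1000 h × $0.39 = $608.42 + $28.08 = $636.5
Saving = $84.63 − $636.5 = −$551.87

-$551.87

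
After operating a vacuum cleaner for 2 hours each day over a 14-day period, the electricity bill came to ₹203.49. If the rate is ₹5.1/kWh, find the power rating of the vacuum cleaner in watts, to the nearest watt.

Energy = ₹203.49 ÷ ₹5.1/kWh = 39.9 kWh
Runtime = 2 h/day × 14 days = 28 h
Power = 39.9 kWh ÷ 28 h = 1.425 kW = 1425 W

1425 W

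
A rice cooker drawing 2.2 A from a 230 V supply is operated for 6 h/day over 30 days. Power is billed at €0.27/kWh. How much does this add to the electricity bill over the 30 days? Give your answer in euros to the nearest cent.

Power = 2.2 A × 230 V = 506 W = 0.506 kW
Runtime = 6 h/day × 30 days = 180 h
Energy = 0.506 kW × 180 h = 91.08 kWh
Cost = 91.08 kWh × €0.27/kWh = €24.59

€24.59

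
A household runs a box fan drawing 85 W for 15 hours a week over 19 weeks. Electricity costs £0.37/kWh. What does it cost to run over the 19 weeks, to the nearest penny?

Runtime = 15 h/week × 19 weeks = 285 h
Energy = 0.085 kW × 285 h = 24.225 kWh
Cost = 24.225 kWh × £0.37/kWh = £8.96

£8.96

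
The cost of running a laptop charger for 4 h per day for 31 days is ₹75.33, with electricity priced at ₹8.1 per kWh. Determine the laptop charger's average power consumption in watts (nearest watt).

Energy = ₹75.33 ÷ ₹8.1/kWh = 9.3 kWh
Runtime = 4 h/day × 31 days = 124 h
Power = 9.3 kWh ÷ 124 h = 0.075 kW = 75 W

75 W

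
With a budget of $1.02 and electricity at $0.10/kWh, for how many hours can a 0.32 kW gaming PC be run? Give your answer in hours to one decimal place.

Energy available = $1.02 ÷ $0.10/kWh = 10.2 kWh
Hours = 10.2 kWh ÷ 0.32 kW = 31.9 h

31.9 h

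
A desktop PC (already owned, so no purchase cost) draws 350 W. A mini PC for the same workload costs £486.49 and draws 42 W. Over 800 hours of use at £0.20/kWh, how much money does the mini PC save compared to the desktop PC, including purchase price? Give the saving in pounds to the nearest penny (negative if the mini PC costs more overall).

desktop PC: £0.00 + (350/1000) kW × 800 h × £0.20 = £0.00 + £56 = £56
mini PC: £486.49 + (42/1000) kW × 800 h × £0.20 = £486.49 + £6.72 = £493.21
Saving = £56 − £493.21 = −£437.21

-£437.21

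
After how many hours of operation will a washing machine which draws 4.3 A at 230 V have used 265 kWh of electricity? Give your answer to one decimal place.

267.9 h

Power = 4.3 A × 230 V = 989 W = 0.989 kW
Hours = 265 kWh ÷ 0.989 kW = 267.9 h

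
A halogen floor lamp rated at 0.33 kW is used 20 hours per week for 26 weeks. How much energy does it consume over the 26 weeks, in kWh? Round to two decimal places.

Runtime = 20 h/week × 26 weeks = 520 h
Energy = 0.33 kW × 520 h = 171.6 kWh

171.60 kWh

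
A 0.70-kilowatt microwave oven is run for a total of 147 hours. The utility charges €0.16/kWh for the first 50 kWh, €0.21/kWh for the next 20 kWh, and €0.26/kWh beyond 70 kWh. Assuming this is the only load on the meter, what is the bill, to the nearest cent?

€20.75

Energy = 0.7 kW × 147 h = 102.9 kWh
Tier 1 (0–50 kWh): 50 × €0.16 = €8
Tier 2 (50–70 kWh): 20 × €0.21 = €4.2
Above 70 kWh: 32.9 × €0.26 = €8.554
Bill = €20.75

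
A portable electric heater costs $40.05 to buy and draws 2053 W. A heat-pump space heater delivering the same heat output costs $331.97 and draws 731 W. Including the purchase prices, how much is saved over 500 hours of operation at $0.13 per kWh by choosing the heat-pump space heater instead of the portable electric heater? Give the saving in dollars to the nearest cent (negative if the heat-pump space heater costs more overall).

-$205.99

portable electric heater: $40.05 + (2053/1000) kW × 500 h × $0.13 = $40.05 + $133.445 = $173.495
heat-pump space heater: $331.97 + (731/1000) kW × 500 h × $0.13 = $331.97 + $47.515 = $379.485
Saving = $173.495 − $379.485 = −$205.99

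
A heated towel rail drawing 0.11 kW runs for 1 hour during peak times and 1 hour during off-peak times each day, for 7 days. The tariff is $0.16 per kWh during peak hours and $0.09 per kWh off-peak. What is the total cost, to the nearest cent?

$0.19

Peak energy = 0.11 kW × 1 h × 7 = 0.77 kWh
Off-peak energy = 0.11 kW × 1 h × 7 = 0.77 kWh
Cost = 0.77 × $0.16 + 0.77 × $0.09 = $0.1232 + $0.0693 = $0.19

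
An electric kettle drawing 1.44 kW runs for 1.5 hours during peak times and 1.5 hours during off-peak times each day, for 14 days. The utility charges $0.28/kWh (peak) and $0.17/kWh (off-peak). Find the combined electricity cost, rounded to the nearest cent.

$13.61

Peak energy = 1.44 kW × 1.5 h × 14 = 30.24 kWh
Off-peak energy = 1.44 kW × 1.5 h × 14 = 30.24 kWh
Cost = 30.24 × $0.28 + 30.24 × $0.17 = $8.4672 + $5.1408 = $13.61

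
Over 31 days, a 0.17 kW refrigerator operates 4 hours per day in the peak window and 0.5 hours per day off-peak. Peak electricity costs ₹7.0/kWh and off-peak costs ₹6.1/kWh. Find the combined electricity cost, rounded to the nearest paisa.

₹163.63

Peak energy = 0.17 kW × 4 h × 31 = 21.08 kWh
Off-peak energy = 0.17 kW × 0.5 h × 31 = 2.635 kWh
Cost = 21.08 × ₹7.0 + 2.635 × ₹6.1 = ₹147.56 + ₹16.0735 = ₹163.63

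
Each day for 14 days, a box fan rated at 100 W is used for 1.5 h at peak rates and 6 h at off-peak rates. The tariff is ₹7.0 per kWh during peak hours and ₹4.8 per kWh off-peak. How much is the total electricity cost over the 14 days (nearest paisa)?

Peak energy = 0.1 kW × 1.5 h × 14 = 2.1 kWh
Off-peak energy = 0.1 kW × 6 h × 14 = 8.4 kWh
Cost = 2.1 × ₹7.0 + 8.4 × ₹4.8 = ₹14.7 + ₹40.32 = ₹55.02

₹55.02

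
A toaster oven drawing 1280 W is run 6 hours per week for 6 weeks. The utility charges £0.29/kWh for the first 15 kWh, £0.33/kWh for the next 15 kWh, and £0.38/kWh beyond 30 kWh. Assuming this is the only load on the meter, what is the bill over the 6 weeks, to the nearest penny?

£15.41

Runtime = 6 h/week × 6 weeks = 36 h
Energy = 1.28 kW × 36 h = 46.08 kWh
Tier 1 (0–15 kWh): 15 × £0.29 = £4.35
Tier 2 (15–30 kWh): 15 × £0.33 = £4.95
Above 30 kWh: 16.08 × £0.38 = £6.1104
Bill = £15.41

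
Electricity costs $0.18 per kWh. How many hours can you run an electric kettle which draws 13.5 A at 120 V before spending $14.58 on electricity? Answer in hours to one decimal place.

50.0 h

Power = 13.5 A × 120 V = 1620 W = 1.62 kW
Energy available = $14.58 ÷ $0.18/kWh = 81 kWh
Hours = 81 kWh ÷ 1.62 kW = 50.0 h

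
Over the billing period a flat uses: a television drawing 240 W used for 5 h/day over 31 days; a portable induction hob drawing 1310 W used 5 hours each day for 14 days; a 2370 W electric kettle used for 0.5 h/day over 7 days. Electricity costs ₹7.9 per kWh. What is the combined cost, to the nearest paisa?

₹1083.84

television: Runtime = 5 h/day × 31 days = 155 h
television: 0.24 kW × 155 h = 37.2 kWh
portable induction hob: Runtime = 5 h/day × 14 days = 70 h
portable induction hob: 1.31 kW × 70 h = 91.7 kWh
electric kettle: Runtime = 0.5 h/day × 7 days = 3.5 h
electric kettle: 2.37 kW × 3.5 h = 8.295 kWh
Total energy = 137.195 kWh
Cost = 137.195 × ₹7.9 = ₹1083.84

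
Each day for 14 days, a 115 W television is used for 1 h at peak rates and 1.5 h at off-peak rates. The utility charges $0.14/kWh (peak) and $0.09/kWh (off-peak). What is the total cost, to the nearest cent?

$0.44

Peak energy = 0.115 kW × 1 h × 14 = 1.61 kWh
Off-peak energy = 0.115 kW × 1.5 h × 14 = 2.415 kWh
Cost = 1.61 × $0.14 + 2.415 × $0.09 = $0.2254 + $0.21735 = $0.44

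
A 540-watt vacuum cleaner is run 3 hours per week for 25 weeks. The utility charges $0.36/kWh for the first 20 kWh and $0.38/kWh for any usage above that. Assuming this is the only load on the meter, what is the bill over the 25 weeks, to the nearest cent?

Runtime = 3 h/week × 25 weeks = 75 h
Energy = 0.54 kW × 75 h = 40.5 kWh
Tier 1 (0–20 kWh): 20 × $0.36 = $7.2
Above 20 kWh: 20.5 × $0.38 = $7.79
Bill = $14.99

$14.99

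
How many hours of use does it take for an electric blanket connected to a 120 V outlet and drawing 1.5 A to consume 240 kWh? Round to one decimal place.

1333.3 h

Power = 1.5 A × 120 V = 180 W = 0.18 kW
Hours = 240 kWh ÷ 0.18 kW = 1333.3 h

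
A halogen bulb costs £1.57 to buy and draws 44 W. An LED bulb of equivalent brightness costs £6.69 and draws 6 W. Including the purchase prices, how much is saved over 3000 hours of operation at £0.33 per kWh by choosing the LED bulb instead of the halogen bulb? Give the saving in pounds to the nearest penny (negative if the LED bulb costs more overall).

£32.50

halogen bulb: £1.57 + (44/1000) kW × 3000 h × £0.33 = £1.57 + £43.56 = £45.13
LED bulb: £6.69 + (6/1000) kW × 3000 h × £0.33 = £6.69 + £5.94 = £12.63
Saving = £45.13 − £12.63 = £32.5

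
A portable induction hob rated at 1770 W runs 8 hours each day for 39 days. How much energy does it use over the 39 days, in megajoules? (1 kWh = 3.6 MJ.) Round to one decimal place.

Runtime = 8 h/day × 39 days = 312 h
Energy = 1.77 kW × 312 h = 552.24 kWh
= 552.24 × 3.6 MJ = 1988.1 MJ

1988.1 MJ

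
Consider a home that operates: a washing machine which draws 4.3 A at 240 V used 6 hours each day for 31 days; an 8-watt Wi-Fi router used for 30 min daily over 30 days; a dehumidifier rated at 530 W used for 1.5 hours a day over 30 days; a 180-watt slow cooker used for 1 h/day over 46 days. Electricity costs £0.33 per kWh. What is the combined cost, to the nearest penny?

£73.99

washing machine: Power = 4.3 A × 240 V = 1032 W = 1.032 kW
washing machine: Runtime = 6 h/day × 31 days = 186 h
washing machine: 1.032 kW × 186 h = 191.952 kWh
Wi-Fi router: Runtime = 30 min × 30 = 900 min = 15 h
Wi-Fi router: 0.008 kW × 15 h = 0.12 kWh
dehumidifier: Runtime = 1.5 h/day × 30 days = 45 h
dehumidifier: 0.53 kW × 45 h = 23.85 kWh
slow cooker: Runtime = 1 h/day × 46 days = 46 h
slow cooker: 0.18 kW × 46 h = 8.28 kWh
Total energy = 224.202 kWh
Cost = 224.202 × £0.33 = £73.99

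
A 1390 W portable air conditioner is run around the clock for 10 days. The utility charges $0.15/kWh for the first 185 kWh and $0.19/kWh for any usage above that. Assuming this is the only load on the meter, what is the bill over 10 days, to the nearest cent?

Runtime = 24 h × 10 = 240 h
Energy = 1.39 kW × 240 h = 333.6 kWh
Tier 1 (0–185 kWh): 185 × $0.15 = $27.75
Above 185 kWh: 148.6 × $0.19 = $28.234
Bill = $55.98

$55.98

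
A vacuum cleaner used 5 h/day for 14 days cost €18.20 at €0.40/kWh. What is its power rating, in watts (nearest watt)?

Energy = €18.20 ÷ €0.40/kWh = 45.5 kWh
Runtime = 5 h/day × 14 days = 70 h
Power = 45.5 kWh ÷ 70 h = 0.65 kW = 650 W

650 W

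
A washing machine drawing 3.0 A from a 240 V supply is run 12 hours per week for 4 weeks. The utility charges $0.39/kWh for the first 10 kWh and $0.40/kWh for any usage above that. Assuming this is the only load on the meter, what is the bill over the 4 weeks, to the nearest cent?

$13.72

Power = 3.0 A × 240 V = 720 W = 0.72 kW
Runtime = 12 h/week × 4 weeks = 48 h
Energy = 0.72 kW × 48 h = 34.56 kWh
Tier 1 (0–10 kWh): 10 × $0.39 = $3.9
Above 10 kWh: 24.56 × $0.40 = $9.824
Bill = $13.72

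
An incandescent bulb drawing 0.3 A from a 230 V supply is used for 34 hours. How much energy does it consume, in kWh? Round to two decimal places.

2.35 kWh

Power = 0.3 A × 230 V = 69 W = 0.069 kW
Energy = 0.069 kW × 34 h = 2.346 kWh ≈ 2.35 kWh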